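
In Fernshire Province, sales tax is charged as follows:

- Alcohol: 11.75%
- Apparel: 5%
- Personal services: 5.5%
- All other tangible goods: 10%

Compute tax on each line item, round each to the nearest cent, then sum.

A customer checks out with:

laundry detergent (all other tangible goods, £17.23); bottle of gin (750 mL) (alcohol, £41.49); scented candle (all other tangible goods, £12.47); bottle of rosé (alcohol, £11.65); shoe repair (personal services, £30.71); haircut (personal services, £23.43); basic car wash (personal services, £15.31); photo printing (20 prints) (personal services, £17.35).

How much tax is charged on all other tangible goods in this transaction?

Laundry detergent £17.23: all other tangible goods → 10% → £1.72
Scented candle £12.47: all other tangible goods → 10% → £1.25
Tax on all other tangible goods = £1.72 + £1.25 = £2.97

£2.97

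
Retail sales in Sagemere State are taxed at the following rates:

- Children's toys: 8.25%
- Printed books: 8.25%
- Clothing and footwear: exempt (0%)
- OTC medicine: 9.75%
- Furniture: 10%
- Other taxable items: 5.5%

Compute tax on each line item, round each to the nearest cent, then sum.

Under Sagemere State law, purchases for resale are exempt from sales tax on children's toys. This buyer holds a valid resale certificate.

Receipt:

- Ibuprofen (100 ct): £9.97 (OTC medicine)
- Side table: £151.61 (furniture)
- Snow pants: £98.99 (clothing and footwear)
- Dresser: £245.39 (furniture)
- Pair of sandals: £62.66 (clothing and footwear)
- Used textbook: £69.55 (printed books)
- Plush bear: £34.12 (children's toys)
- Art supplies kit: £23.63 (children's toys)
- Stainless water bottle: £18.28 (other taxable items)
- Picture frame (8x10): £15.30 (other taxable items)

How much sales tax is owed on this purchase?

£48.26

Ibuprofen (100 ct) £9.97: OTC medicine → 9.75% → £0.97
Side table £151.61: furniture → 10% → £15.16
Snow pants £98.99: clothing and footwear → 0% → £0.00
Dresser £245.39: furniture → 10% → £24.54
Pair of sandals £62.66: clothing and footwear → 0% → £0.00
Used textbook £69.55: printed books → 8.25% → £5.74
Plush bear £34.12: children's toys, buyer-exempt → 0% → £0.00
Art supplies kit £23.63: children's toys, buyer-exempt → 0% → £0.00
Stainless water bottle £18.28: other taxable items → 5.5% → £1.01
Picture frame (8x10) £15.30: other taxable items → 5.5% → £0.84
Total tax = £0.97 + £15.16 + £24.54 + £5.74 + £1.01 + £0.84 = £48.26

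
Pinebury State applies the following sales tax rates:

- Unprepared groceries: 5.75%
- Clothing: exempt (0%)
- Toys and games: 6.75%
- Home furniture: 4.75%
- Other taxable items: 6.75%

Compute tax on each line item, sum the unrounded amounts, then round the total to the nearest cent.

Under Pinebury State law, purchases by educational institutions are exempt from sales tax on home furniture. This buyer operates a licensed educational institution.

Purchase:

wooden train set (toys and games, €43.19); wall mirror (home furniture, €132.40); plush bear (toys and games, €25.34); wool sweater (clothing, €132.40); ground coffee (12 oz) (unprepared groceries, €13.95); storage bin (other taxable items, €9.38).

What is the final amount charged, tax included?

Wooden train set €43.19: toys and games → 6.75% → €2.915325
Wall mirror €132.40: home furniture, buyer-exempt → 0% → €0.00
Plush bear €25.34: toys and games → 6.75% → €1.71045
Wool sweater €132.40: clothing → 0% → €0.00
Ground coffee (12 oz) €13.95: unprepared groceries → 5.75% → €0.802125
Storage bin €9.38: other taxable items → 6.75% → €0.63315
Subtotal = €356.66; unrounded tax = €6.06105 → €6.06; total due = €362.72

€362.72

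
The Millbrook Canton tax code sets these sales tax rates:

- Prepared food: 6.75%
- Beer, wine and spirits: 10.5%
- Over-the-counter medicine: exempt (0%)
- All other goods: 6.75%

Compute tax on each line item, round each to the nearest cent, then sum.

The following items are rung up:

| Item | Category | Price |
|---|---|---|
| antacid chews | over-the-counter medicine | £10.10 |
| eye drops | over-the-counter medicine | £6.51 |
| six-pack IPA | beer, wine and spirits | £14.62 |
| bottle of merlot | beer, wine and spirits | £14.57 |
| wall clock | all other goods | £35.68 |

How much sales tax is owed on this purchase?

Antacid chews £10.10: over-the-counter medicine → 0% → £0.00
Eye drops £6.51: over-the-counter medicine → 0% → £0.00
Six-pack IPA £14.62: beer, wine and spirits → 10.5% → £1.54
Bottle of merlot £14.57: beer, wine and spirits → 10.5% → £1.53
Wall clock £35.68: all other goods → 6.75% → £2.41
Total tax = £1.54 + £1.53 + £2.41 = £5.48

£5.48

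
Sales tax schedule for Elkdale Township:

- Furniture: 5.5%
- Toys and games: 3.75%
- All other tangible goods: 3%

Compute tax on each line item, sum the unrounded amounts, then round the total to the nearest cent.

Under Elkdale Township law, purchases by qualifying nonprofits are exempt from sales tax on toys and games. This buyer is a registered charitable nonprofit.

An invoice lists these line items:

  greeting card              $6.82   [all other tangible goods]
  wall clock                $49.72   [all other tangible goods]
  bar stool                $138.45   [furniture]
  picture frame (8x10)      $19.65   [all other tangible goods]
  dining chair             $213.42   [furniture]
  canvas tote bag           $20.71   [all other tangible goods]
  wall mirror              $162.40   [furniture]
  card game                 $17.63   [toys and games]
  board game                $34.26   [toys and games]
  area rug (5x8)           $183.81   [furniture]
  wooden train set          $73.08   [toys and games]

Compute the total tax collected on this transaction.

Greeting card $6.82: all other tangible goods → 3% → $0.2046
Wall clock $49.72: all other tangible goods → 3% → $1.4916
Bar stool $138.45: furniture → 5.5% → $7.61475
Picture frame (8x10) $19.65: all other tangible goods → 3% → $0.5895
Dining chair $213.42: furniture → 5.5% → $11.7381
Canvas tote bag $20.71: all other tangible goods → 3% → $0.6213
Wall mirror $162.40: furniture → 5.5% → $8.932
Card game $17.63: toys and games, buyer-exempt → 0% → $0.00
Board game $34.26: toys and games, buyer-exempt → 0% → $0.00
Area rug (5x8) $183.81: furniture → 5.5% → $10.10955
Wooden train set $73.08: toys and games, buyer-exempt → 0% → $0.00
Unrounded tax sum = $41.3014 → $41.30

$41.30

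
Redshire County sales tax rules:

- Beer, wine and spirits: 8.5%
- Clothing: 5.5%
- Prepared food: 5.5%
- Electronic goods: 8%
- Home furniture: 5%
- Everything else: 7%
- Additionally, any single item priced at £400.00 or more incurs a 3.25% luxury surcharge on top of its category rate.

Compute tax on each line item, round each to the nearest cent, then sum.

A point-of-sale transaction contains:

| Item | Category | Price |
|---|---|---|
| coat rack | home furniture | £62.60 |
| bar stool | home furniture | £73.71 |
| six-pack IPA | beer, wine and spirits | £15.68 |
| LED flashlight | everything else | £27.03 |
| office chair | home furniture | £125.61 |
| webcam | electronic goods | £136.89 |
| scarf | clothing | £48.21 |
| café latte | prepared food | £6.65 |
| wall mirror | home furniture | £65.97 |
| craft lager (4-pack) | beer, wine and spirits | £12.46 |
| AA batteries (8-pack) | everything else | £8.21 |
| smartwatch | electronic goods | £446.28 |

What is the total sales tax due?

Coat rack £62.60: home furniture → 5% → £3.13
Bar stool £73.71: home furniture → 5% → £3.69
Six-pack IPA £15.68: beer, wine and spirits → 8.5% → £1.33
LED flashlight £27.03: everything else → 7% → £1.89
Office chair £125.61: home furniture → 5% → £6.28
Webcam £136.89: electronic goods → 8% → £10.95
Scarf £48.21: clothing → 5.5% → £2.65
Café latte £6.65: prepared food → 5.5% → £0.37
Wall mirror £65.97: home furniture → 5% → £3.30
Craft lager (4-pack) £12.46: beer, wine and spirits → 8.5% → £1.06
AA batteries (8-pack) £8.21: everything else → 7% → £0.57
Smartwatch £446.28: electronic goods → 8% + 3.25% surcharge = 11.25% → £50.21
Total tax = £3.13 + £3.69 + £1.33 + £1.89 + £6.28 + £10.95 + £2.65 + £0.37 + £3.30 + £1.06 + £0.57 + £50.21 = £85.43

£85.43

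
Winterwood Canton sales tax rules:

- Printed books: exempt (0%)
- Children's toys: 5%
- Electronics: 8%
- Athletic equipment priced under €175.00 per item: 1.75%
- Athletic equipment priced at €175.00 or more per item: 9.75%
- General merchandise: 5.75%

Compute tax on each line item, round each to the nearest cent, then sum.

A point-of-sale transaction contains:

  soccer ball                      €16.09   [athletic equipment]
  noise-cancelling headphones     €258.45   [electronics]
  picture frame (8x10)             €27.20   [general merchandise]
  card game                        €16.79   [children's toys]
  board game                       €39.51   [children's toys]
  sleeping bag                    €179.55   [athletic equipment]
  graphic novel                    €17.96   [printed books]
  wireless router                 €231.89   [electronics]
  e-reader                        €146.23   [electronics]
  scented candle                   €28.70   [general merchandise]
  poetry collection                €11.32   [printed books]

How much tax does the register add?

Soccer ball €16.09: athletic equipment, under €175.00 → 1.75% → €0.28
Noise-cancelling headphones €258.45: electronics → 8% → €20.68
Picture frame (8x10) €27.20: general merchandise → 5.75% → €1.56
Card game €16.79: children's toys → 5% → €0.84
Board game €39.51: children's toys → 5% → €1.98
Sleeping bag €179.55: athletic equipment, €175.00 or more → 9.75% → €17.51
Graphic novel €17.96: printed books → 0% → €0.00
Wireless router €231.89: electronics → 8% → €18.55
E-reader €146.23: electronics → 8% → €11.70
Scented candle €28.70: general merchandise → 5.75% → €1.65
Poetry collection €11.32: printed books → 0% → €0.00
Total tax = €0.28 + €20.68 + €1.56 + €0.84 + €1.98 + €17.51 + €18.55 + €11.70 + €1.65 = €74.75

€74.75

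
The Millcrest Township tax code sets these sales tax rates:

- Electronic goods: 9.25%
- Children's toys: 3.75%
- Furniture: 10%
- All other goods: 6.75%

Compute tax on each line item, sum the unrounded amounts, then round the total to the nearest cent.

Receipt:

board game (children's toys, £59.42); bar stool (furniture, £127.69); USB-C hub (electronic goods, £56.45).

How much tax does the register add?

Board game £59.42: children's toys → 3.75% → £2.22825
Bar stool £127.69: furniture → 10% → £12.769
USB-C hub £56.45: electronic goods → 9.25% → £5.221625
Unrounded tax sum = £20.218875 → £20.22

£20.22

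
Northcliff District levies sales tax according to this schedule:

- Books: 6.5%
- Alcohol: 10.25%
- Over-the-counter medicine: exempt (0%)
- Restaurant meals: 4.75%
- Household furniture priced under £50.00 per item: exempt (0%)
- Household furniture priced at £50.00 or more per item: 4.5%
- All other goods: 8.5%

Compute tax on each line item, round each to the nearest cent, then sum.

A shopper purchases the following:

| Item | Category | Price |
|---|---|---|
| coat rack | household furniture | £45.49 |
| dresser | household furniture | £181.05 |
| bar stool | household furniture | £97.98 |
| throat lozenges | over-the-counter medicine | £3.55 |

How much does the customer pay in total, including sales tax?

Coat rack £45.49: household furniture, under £50.00 → 0% → £0.00
Dresser £181.05: household furniture, £50.00 or more → 4.5% → £8.15
Bar stool £97.98: household furniture, £50.00 or more → 4.5% → £4.41
Throat lozenges £3.55: over-the-counter medicine → 0% → £0.00
Subtotal = £328.07; tax = £12.56; total due = £340.63

£340.63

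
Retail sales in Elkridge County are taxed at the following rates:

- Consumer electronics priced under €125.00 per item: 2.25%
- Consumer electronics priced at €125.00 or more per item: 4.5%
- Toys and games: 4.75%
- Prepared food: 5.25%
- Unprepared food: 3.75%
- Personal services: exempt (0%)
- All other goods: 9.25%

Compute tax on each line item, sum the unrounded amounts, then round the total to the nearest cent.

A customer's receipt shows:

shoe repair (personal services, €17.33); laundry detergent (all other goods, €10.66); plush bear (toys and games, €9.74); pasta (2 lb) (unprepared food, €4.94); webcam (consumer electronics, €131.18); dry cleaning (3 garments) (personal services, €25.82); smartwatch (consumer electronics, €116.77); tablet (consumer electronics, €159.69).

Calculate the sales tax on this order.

€17.35

Shoe repair €17.33: personal services → 0% → €0.00
Laundry detergent €10.66: all other goods → 9.25% → €0.98605
Plush bear €9.74: toys and games → 4.75% → €0.46265
Pasta (2 lb) €4.94: unprepared food → 3.75% → €0.18525
Webcam €131.18: consumer electronics, €125.00 or more → 4.5% → €5.9031
Dry cleaning (3 garments) €25.82: personal services → 0% → €0.00
Smartwatch €116.77: consumer electronics, under €125.00 → 2.25% → €2.627325
Tablet €159.69: consumer electronics, €125.00 or more → 4.5% → €7.18605
Unrounded tax sum = €17.350425 → €17.35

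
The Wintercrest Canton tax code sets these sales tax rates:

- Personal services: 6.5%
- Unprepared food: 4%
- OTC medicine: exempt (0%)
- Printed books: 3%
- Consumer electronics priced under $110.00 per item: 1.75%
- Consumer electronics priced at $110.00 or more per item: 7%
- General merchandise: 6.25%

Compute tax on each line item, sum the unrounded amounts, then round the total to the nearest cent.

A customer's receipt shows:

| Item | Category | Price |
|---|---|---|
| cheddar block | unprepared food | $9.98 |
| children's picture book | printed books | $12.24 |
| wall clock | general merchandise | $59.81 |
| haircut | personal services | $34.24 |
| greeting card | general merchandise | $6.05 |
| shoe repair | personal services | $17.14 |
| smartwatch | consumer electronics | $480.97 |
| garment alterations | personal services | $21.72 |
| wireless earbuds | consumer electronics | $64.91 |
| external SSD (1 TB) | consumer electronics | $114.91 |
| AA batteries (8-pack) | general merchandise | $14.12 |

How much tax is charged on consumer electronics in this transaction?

Smartwatch $480.97: consumer electronics, $110.00 or more → 7% → $33.6679
Wireless earbuds $64.91: consumer electronics, under $110.00 → 1.75% → $1.135925
External SSD (1 TB) $114.91: consumer electronics, $110.00 or more → 7% → $8.0437
Tax on consumer electronics: unrounded sum = $42.847525 → $42.85

$42.85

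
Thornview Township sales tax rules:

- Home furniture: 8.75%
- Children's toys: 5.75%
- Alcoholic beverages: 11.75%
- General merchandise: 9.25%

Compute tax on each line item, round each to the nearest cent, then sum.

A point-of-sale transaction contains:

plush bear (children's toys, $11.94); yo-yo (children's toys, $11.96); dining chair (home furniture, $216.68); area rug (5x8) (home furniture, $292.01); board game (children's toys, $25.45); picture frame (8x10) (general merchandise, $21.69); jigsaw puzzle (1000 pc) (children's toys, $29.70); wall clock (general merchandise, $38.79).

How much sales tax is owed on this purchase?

$54.66

Plush bear $11.94: children's toys → 5.75% → $0.69
Yo-yo $11.96: children's toys → 5.75% → $0.69
Dining chair $216.68: home furniture → 8.75% → $18.96
Area rug (5x8) $292.01: home furniture → 8.75% → $25.55
Board game $25.45: children's toys → 5.75% → $1.46
Picture frame (8x10) $21.69: general merchandise → 9.25% → $2.01
Jigsaw puzzle (1000 pc) $29.70: children's toys → 5.75% → $1.71
Wall clock $38.79: general merchandise → 9.25% → $3.59
Total tax = $0.69 + $0.69 + $18.96 + $25.55 + $1.46 + $2.01 + $1.71 + $3.59 = $54.66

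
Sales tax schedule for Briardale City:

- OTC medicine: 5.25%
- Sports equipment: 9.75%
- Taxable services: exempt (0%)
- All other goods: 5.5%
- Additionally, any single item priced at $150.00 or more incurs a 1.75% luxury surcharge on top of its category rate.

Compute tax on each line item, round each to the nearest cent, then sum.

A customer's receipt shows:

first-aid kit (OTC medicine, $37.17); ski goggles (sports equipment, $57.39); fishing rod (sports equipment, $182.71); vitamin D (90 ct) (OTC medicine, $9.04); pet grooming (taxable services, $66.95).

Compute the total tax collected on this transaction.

$29.03

First-aid kit $37.17: OTC medicine → 5.25% → $1.95
Ski goggles $57.39: sports equipment → 9.75% → $5.60
Fishing rod $182.71: sports equipment → 9.75% + 1.75% surcharge = 11.5% → $21.01
Vitamin D (90 ct) $9.04: OTC medicine → 5.25% → $0.47
Pet grooming $66.95: taxable services → 0% → $0.00
Total tax = $1.95 + $5.60 + $21.01 + $0.47 = $29.03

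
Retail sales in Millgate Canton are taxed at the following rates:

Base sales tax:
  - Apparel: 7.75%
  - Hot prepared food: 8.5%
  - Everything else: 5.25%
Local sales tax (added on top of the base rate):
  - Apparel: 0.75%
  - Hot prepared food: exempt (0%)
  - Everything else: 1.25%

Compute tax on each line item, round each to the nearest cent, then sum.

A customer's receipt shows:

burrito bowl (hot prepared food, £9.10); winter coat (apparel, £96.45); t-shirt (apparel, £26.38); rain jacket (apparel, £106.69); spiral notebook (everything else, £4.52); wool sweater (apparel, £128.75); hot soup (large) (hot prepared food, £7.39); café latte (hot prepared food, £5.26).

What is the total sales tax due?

Burrito bowl £9.10: hot prepared food → 8.5% + 0% local = 8.5% → £0.77
Winter coat £96.45: apparel → 7.75% + 0.75% local = 8.5% → £8.20
T-shirt £26.38: apparel → 7.75% + 0.75% local = 8.5% → £2.24
Rain jacket £106.69: apparel → 7.75% + 0.75% local = 8.5% → £9.07
Spiral notebook £4.52: everything else → 5.25% + 1.25% local = 6.5% → £0.29
Wool sweater £128.75: apparel → 7.75% + 0.75% local = 8.5% → £10.94
Hot soup (large) £7.39: hot prepared food → 8.5% + 0% local = 8.5% → £0.63
Café latte £5.26: hot prepared food → 8.5% + 0% local = 8.5% → £0.45
Total tax = £0.77 + £8.20 + £2.24 + £9.07 + £0.29 + £10.94 + £0.63 + £0.45 = £32.59

£32.59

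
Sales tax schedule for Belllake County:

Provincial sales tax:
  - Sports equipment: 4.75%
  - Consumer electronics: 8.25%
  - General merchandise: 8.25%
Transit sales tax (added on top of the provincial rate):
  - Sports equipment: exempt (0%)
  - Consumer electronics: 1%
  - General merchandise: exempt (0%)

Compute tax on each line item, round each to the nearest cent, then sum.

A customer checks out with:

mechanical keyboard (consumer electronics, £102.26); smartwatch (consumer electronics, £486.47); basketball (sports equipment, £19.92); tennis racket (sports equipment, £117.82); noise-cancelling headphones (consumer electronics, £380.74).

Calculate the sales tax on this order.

£96.23

Mechanical keyboard £102.26: consumer electronics → 8.25% + 1% transit = 9.25% → £9.46
Smartwatch £486.47: consumer electronics → 8.25% + 1% transit = 9.25% → £45.00
Basketball £19.92: sports equipment → 4.75% + 0% transit = 4.75% → £0.95
Tennis racket £117.82: sports equipment → 4.75% + 0% transit = 4.75% → £5.60
Noise-cancelling headphones £380.74: consumer electronics → 8.25% + 1% transit = 9.25% → £35.22
Total tax = £9.46 + £45.00 + £0.95 + £5.60 + £35.22 = £96.23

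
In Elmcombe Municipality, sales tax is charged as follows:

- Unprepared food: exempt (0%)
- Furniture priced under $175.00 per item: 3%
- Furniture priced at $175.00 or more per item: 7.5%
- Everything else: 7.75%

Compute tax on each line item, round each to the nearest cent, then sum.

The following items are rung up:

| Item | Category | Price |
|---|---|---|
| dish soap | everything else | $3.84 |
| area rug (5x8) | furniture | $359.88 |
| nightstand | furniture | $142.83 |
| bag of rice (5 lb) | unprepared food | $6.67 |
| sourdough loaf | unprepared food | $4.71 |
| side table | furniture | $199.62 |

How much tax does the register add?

Dish soap $3.84: everything else → 7.75% → $0.30
Area rug (5x8) $359.88: furniture, $175.00 or more → 7.5% → $26.99
Nightstand $142.83: furniture, under $175.00 → 3% → $4.28
Bag of rice (5 lb) $6.67: unprepared food → 0% → $0.00
Sourdough loaf $4.71: unprepared food → 0% → $0.00
Side table $199.62: furniture, $175.00 or more → 7.5% → $14.97
Total tax = $0.30 + $26.99 + $4.28 + $14.97 = $46.54

$46.54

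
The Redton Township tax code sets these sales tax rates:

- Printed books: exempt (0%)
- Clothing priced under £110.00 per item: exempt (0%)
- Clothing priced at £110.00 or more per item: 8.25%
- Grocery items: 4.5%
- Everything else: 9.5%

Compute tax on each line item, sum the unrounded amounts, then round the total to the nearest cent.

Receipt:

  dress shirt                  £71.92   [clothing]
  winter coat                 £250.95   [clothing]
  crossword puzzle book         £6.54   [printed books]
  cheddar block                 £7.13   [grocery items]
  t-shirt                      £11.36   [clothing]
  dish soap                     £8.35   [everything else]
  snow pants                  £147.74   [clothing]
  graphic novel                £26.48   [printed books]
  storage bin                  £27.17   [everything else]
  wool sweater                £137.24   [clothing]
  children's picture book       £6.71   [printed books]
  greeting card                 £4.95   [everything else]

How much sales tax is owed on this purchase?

Dress shirt £71.92: clothing, under £110.00 → 0% → £0.00
Winter coat £250.95: clothing, £110.00 or more → 8.25% → £20.703375
Crossword puzzle book £6.54: printed books → 0% → £0.00
Cheddar block £7.13: grocery items → 4.5% → £0.32085
T-shirt £11.36: clothing, under £110.00 → 0% → £0.00
Dish soap £8.35: everything else → 9.5% → £0.79325
Snow pants £147.74: clothing, £110.00 or more → 8.25% → £12.18855
Graphic novel £26.48: printed books → 0% → £0.00
Storage bin £27.17: everything else → 9.5% → £2.58115
Wool sweater £137.24: clothing, £110.00 or more → 8.25% → £11.3223
Children's picture book £6.71: printed books → 0% → £0.00
Greeting card £4.95: everything else → 9.5% → £0.47025
Unrounded tax sum = £48.379725 → £48.38

£48.38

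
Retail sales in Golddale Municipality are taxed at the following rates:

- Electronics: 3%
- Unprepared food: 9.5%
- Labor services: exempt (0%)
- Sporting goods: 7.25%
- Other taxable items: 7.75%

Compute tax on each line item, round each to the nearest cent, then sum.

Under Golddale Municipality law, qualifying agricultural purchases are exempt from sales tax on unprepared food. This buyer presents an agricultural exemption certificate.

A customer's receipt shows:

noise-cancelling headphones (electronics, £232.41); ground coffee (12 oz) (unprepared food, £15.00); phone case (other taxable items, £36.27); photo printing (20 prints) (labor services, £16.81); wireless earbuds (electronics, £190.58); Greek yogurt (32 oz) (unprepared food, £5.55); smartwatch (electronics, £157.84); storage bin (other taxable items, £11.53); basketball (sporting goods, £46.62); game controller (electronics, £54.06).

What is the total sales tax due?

Noise-cancelling headphones £232.41: electronics → 3% → £6.97
Ground coffee (12 oz) £15.00: unprepared food, buyer-exempt → 0% → £0.00
Phone case £36.27: other taxable items → 7.75% → £2.81
Photo printing (20 prints) £16.81: labor services → 0% → £0.00
Wireless earbuds £190.58: electronics → 3% → £5.72
Greek yogurt (32 oz) £5.55: unprepared food, buyer-exempt → 0% → £0.00
Smartwatch £157.84: electronics → 3% → £4.74
Storage bin £11.53: other taxable items → 7.75% → £0.89
Basketball £46.62: sporting goods → 7.25% → £3.38
Game controller £54.06: electronics → 3% → £1.62
Total tax = £6.97 + £2.81 + £5.72 + £4.74 + £0.89 + £3.38 + £1.62 = £26.13

£26.13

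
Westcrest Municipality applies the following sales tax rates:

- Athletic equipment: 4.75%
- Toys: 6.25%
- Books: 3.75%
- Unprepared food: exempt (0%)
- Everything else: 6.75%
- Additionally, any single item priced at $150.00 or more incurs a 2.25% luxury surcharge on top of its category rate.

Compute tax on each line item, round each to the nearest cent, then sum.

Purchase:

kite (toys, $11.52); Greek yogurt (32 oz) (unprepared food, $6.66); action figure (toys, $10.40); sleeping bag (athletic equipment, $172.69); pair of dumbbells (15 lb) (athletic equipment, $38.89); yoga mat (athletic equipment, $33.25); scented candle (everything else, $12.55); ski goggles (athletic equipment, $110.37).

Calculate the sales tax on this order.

Kite $11.52: toys → 6.25% → $0.72
Greek yogurt (32 oz) $6.66: unprepared food → 0% → $0.00
Action figure $10.40: toys → 6.25% → $0.65
Sleeping bag $172.69: athletic equipment → 4.75% + 2.25% surcharge = 7% → $12.09
Pair of dumbbells (15 lb) $38.89: athletic equipment → 4.75% → $1.85
Yoga mat $33.25: athletic equipment → 4.75% → $1.58
Scented candle $12.55: everything else → 6.75% → $0.85
Ski goggles $110.37: athletic equipment → 4.75% → $5.24
Total tax = $0.72 + $0.65 + $12.09 + $1.85 + $1.58 + $0.85 + $5.24 = $22.98

$22.98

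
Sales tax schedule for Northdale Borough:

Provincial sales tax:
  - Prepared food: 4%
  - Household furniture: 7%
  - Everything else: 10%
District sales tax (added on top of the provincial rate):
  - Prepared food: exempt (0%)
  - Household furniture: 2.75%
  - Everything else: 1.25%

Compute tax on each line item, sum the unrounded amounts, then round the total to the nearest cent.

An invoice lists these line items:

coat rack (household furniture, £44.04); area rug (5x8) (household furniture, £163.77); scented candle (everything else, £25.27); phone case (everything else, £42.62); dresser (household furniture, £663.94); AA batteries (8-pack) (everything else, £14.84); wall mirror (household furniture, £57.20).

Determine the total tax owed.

£99.88

Coat rack £44.04: household furniture → 7% + 2.75% district = 9.75% → £4.2939
Area rug (5x8) £163.77: household furniture → 7% + 2.75% district = 9.75% → £15.967575
Scented candle £25.27: everything else → 10% + 1.25% district = 11.25% → £2.842875
Phone case £42.62: everything else → 10% + 1.25% district = 11.25% → £4.79475
Dresser £663.94: household furniture → 7% + 2.75% district = 9.75% → £64.73415
AA batteries (8-pack) £14.84: everything else → 10% + 1.25% district = 11.25% → £1.6695
Wall mirror £57.20: household furniture → 7% + 2.75% district = 9.75% → £5.577
Unrounded tax sum = £99.87975 → £99.88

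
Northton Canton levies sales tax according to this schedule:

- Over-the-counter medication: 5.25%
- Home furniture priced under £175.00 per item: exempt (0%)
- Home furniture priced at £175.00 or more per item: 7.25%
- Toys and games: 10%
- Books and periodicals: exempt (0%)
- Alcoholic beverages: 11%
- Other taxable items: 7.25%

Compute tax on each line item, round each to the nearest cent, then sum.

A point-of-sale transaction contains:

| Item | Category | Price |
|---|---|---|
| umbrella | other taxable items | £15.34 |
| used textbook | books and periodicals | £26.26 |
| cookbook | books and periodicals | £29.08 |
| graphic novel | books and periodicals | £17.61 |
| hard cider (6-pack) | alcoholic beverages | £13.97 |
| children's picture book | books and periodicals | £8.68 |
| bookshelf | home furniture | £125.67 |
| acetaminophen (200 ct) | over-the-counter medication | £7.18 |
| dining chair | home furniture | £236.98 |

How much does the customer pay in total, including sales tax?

£500.98

Umbrella £15.34: other taxable items → 7.25% → £1.11
Used textbook £26.26: books and periodicals → 0% → £0.00
Cookbook £29.08: books and periodicals → 0% → £0.00
Graphic novel £17.61: books and periodicals → 0% → £0.00
Hard cider (6-pack) £13.97: alcoholic beverages → 11% → £1.54
Children's picture book £8.68: books and periodicals → 0% → £0.00
Bookshelf £125.67: home furniture, under £175.00 → 0% → £0.00
Acetaminophen (200 ct) £7.18: over-the-counter medication → 5.25% → £0.38
Dining chair £236.98: home furniture, £175.00 or more → 7.25% → £17.18
Subtotal = £480.77; tax = £20.21; total due = £500.98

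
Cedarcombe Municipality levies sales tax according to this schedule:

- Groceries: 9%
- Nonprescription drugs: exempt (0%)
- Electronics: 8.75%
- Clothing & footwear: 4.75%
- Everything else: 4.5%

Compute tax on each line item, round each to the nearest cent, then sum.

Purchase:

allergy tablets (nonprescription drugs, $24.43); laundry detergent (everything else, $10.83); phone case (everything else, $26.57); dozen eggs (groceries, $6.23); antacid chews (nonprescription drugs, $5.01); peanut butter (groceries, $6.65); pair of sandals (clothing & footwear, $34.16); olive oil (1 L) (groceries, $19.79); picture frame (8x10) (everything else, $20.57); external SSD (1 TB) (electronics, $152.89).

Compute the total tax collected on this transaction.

$20.56

Allergy tablets $24.43: nonprescription drugs → 0% → $0.00
Laundry detergent $10.83: everything else → 4.5% → $0.49
Phone case $26.57: everything else → 4.5% → $1.20
Dozen eggs $6.23: groceries → 9% → $0.56
Antacid chews $5.01: nonprescription drugs → 0% → $0.00
Peanut butter $6.65: groceries → 9% → $0.60
Pair of sandals $34.16: clothing & footwear → 4.75% → $1.62
Olive oil (1 L) $19.79: groceries → 9% → $1.78
Picture frame (8x10) $20.57: everything else → 4.5% → $0.93
External SSD (1 TB) $152.89: electronics → 8.75% → $13.38
Total tax = $0.49 + $1.20 + $0.56 + $0.60 + $1.62 + $1.78 + $0.93 + $13.38 = $20.56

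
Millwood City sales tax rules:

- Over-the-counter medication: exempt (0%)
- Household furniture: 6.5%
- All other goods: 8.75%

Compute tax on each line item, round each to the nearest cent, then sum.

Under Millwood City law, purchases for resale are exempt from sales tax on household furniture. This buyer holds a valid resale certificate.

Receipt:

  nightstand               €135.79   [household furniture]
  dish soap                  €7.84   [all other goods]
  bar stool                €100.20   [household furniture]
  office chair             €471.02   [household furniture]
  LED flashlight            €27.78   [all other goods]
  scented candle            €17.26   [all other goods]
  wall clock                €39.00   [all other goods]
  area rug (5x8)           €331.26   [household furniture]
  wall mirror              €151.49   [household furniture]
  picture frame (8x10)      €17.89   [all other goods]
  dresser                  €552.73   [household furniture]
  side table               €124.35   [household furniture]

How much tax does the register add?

Nightstand €135.79: household furniture, buyer-exempt → 0% → €0.00
Dish soap €7.84: all other goods → 8.75% → €0.69
Bar stool €100.20: household furniture, buyer-exempt → 0% → €0.00
Office chair €471.02: household furniture, buyer-exempt → 0% → €0.00
LED flashlight €27.78: all other goods → 8.75% → €2.43
Scented candle €17.26: all other goods → 8.75% → €1.51
Wall clock €39.00: all other goods → 8.75% → €3.41
Area rug (5x8) €331.26: household furniture, buyer-exempt → 0% → €0.00
Wall mirror €151.49: household furniture, buyer-exempt → 0% → €0.00
Picture frame (8x10) €17.89: all other goods → 8.75% → €1.57
Dresser €552.73: household furniture, buyer-exempt → 0% → €0.00
Side table €124.35: household furniture, buyer-exempt → 0% → €0.00
Total tax = €0.69 + €2.43 + €1.51 + €3.41 + €1.57 = €9.61

€9.61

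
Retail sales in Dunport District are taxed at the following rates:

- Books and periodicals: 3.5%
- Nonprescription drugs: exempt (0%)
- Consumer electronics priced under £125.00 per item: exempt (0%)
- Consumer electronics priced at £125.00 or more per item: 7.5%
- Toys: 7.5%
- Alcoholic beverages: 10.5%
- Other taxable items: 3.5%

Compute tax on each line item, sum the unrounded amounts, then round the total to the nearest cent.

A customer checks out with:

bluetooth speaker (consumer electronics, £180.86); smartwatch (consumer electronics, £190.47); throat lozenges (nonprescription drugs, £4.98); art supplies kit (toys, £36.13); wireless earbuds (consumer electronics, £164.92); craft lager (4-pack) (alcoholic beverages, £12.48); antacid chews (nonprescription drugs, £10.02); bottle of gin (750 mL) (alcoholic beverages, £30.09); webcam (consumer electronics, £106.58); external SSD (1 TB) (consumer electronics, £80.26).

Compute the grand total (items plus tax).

£864.19

Bluetooth speaker £180.86: consumer electronics, £125.00 or more → 7.5% → £13.5645
Smartwatch £190.47: consumer electronics, £125.00 or more → 7.5% → £14.28525
Throat lozenges £4.98: nonprescription drugs → 0% → £0.00
Art supplies kit £36.13: toys → 7.5% → £2.70975
Wireless earbuds £164.92: consumer electronics, £125.00 or more → 7.5% → £12.369
Craft lager (4-pack) £12.48: alcoholic beverages → 10.5% → £1.3104
Antacid chews £10.02: nonprescription drugs → 0% → £0.00
Bottle of gin (750 mL) £30.09: alcoholic beverages → 10.5% → £3.15945
Webcam £106.58: consumer electronics, under £125.00 → 0% → £0.00
External SSD (1 TB) £80.26: consumer electronics, under £125.00 → 0% → £0.00
Subtotal = £816.79; unrounded tax = £47.39835 → £47.40; total due = £864.19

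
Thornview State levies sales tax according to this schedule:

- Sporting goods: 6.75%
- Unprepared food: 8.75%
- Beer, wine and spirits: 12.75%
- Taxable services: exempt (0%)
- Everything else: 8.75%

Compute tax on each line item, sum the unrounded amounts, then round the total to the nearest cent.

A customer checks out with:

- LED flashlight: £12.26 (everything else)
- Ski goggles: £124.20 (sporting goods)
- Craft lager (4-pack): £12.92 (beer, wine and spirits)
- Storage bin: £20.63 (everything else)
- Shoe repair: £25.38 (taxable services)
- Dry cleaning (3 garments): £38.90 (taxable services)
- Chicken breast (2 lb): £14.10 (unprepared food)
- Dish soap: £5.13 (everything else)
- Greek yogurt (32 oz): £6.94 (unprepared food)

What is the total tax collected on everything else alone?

£3.33

LED flashlight £12.26: everything else → 8.75% → £1.07275
Storage bin £20.63: everything else → 8.75% → £1.805125
Dish soap £5.13: everything else → 8.75% → £0.448875
Tax on everything else: unrounded sum = £3.32675 → £3.33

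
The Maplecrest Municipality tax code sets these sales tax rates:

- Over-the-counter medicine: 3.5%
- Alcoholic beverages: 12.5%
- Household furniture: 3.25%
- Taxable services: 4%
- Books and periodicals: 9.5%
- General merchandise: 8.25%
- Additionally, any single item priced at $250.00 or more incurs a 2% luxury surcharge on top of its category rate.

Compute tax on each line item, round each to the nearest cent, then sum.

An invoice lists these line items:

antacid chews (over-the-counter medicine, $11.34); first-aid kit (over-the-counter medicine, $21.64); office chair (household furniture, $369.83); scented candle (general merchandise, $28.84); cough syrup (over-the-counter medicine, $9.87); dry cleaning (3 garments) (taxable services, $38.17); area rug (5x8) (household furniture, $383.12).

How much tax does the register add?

Antacid chews $11.34: over-the-counter medicine → 3.5% → $0.40
First-aid kit $21.64: over-the-counter medicine → 3.5% → $0.76
Office chair $369.83: household furniture → 3.25% + 2% surcharge = 5.25% → $19.42
Scented candle $28.84: general merchandise → 8.25% → $2.38
Cough syrup $9.87: over-the-counter medicine → 3.5% → $0.35
Dry cleaning (3 garments) $38.17: taxable services → 4% → $1.53
Area rug (5x8) $383.12: household furniture → 3.25% + 2% surcharge = 5.25% → $20.11
Total tax = $0.40 + $0.76 + $19.42 + $2.38 + $0.35 + $1.53 + $20.11 = $44.95

$44.95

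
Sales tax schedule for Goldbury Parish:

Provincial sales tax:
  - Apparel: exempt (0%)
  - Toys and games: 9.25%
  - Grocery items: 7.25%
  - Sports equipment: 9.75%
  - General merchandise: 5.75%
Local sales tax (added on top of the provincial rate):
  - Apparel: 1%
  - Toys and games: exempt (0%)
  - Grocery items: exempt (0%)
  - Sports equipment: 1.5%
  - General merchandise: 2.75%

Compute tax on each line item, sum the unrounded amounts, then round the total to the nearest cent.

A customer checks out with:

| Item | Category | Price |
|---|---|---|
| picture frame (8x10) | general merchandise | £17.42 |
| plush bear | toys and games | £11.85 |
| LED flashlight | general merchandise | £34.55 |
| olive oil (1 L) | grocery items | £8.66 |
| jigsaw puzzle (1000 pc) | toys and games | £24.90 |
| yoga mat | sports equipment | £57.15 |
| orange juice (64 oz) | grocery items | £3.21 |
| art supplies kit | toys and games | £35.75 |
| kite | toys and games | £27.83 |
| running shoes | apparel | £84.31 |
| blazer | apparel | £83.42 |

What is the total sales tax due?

£22.67

Picture frame (8x10) £17.42: general merchandise → 5.75% + 2.75% local = 8.5% → £1.4807
Plush bear £11.85: toys and games → 9.25% + 0% local = 9.25% → £1.096125
LED flashlight £34.55: general merchandise → 5.75% + 2.75% local = 8.5% → £2.93675
Olive oil (1 L) £8.66: grocery items → 7.25% + 0% local = 7.25% → £0.62785
Jigsaw puzzle (1000 pc) £24.90: toys and games → 9.25% + 0% local = 9.25% → £2.30325
Yoga mat £57.15: sports equipment → 9.75% + 1.5% local = 11.25% → £6.429375
Orange juice (64 oz) £3.21: grocery items → 7.25% + 0% local = 7.25% → £0.232725
Art supplies kit £35.75: toys and games → 9.25% + 0% local = 9.25% → £3.306875
Kite £27.83: toys and games → 9.25% + 0% local = 9.25% → £2.574275
Running shoes £84.31: apparel → 0% + 1% local = 1% → £0.8431
Blazer £83.42: apparel → 0% + 1% local = 1% → £0.8342
Unrounded tax sum = £22.665225 → £22.67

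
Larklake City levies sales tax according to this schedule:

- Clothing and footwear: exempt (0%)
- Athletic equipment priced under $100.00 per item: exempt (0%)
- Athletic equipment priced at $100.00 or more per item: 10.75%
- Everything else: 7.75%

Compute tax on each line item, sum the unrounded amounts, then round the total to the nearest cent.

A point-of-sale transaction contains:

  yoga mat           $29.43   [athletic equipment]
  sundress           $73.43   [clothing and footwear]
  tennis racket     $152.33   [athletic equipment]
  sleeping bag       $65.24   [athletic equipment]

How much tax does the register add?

$16.38

Yoga mat $29.43: athletic equipment, under $100.00 → 0% → $0.00
Sundress $73.43: clothing and footwear → 0% → $0.00
Tennis racket $152.33: athletic equipment, $100.00 or more → 10.75% → $16.375475
Sleeping bag $65.24: athletic equipment, under $100.00 → 0% → $0.00
Unrounded tax sum = $16.375475 → $16.38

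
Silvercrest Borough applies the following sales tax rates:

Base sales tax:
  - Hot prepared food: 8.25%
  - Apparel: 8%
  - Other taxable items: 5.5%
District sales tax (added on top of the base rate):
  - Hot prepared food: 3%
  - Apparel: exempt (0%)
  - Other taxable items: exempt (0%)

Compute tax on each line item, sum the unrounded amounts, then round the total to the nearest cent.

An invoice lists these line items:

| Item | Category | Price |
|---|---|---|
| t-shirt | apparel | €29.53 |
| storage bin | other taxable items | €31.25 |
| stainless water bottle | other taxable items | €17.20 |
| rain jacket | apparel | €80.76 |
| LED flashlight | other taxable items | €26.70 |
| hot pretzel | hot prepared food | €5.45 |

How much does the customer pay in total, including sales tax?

€204.46

T-shirt €29.53: apparel → 8% + 0% district = 8% → €2.3624
Storage bin €31.25: other taxable items → 5.5% + 0% district = 5.5% → €1.71875
Stainless water bottle €17.20: other taxable items → 5.5% + 0% district = 5.5% → €0.946
Rain jacket €80.76: apparel → 8% + 0% district = 8% → €6.4608
LED flashlight €26.70: other taxable items → 5.5% + 0% district = 5.5% → €1.4685
Hot pretzel €5.45: hot prepared food → 8.25% + 3% district = 11.25% → €0.613125
Subtotal = €190.89; unrounded tax = €13.569575 → €13.57; total due = €204.46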